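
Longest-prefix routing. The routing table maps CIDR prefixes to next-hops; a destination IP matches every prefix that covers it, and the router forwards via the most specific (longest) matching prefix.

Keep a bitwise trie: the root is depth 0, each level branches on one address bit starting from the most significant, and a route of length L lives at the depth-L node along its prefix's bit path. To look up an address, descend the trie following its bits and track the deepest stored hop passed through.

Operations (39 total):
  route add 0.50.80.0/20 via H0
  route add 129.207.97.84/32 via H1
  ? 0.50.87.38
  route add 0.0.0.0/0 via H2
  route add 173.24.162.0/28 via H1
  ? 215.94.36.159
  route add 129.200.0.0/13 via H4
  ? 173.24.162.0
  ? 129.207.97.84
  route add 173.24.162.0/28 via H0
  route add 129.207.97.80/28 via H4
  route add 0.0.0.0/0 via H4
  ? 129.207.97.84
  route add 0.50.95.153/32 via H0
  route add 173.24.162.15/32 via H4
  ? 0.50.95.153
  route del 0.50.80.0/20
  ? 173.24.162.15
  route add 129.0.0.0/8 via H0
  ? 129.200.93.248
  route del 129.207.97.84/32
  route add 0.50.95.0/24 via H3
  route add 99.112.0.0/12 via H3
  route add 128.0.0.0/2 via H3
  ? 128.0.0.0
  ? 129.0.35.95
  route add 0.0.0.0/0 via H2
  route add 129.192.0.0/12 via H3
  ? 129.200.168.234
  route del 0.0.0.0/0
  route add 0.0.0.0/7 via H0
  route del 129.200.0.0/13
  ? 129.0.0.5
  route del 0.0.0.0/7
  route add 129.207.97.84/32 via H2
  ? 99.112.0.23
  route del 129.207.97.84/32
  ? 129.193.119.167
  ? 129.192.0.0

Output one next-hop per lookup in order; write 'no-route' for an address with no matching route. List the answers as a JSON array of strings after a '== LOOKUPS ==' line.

Trace:
  add 0.50.80.0/20 -> H0 at depth 20
  add 129.207.97.84/32 -> H1 at depth 32
  ? 0.50.87.38  path d0:-→d1:-→d2:-→d3:-→d4:-→d5:-→d6:-→d7:-→d8:-→d9:-→d10:-→d11:-→d12:-→d13:-→d14:-→d15:-→d16:-→d17:-→d18:-→d19:-→d20:H0  best=H0
  add 0.0.0.0/0 -> H2 at depth 0
  add 173.24.162.0/28 -> H1 at depth 28
  ? 215.94.36.159  path d0:H2→d1:-  best=H2
  add 129.200.0.0/13 -> H4 at depth 13
  ? 173.24.162.0  path d0:H2→d1:-→d2:-→d3:-→d4:-→d5:-→d6:-→d7:-→d8:-→d9:-→d10:-→d11:-→d12:-→d13:-→d14:-→d15:-→d16:-→d17:-→d18:-→d19:-→d20:-→d21:-→d22:-→d23:-→d24:-→d25:-→d26:-→d27:-→d28:H1  best=H1
  ? 129.207.97.84  path d0:H2→d1:-→d2:-→d3:-→d4:-→d5:-→d6:-→d7:-→d8:-→d9:-→d10:-→d11:-→d12:-→d13:H4→d14:-→d15:-→d16:-→d17:-→d18:-→d19:-→d20:-→d21:-→d22:-→d23:-→d24:-→d25:-→d26:-→d27:-→d28:-→d29:-→d30:-→d31:-→d32:H1  best=H1
  add 173.24.162.0/28 -> H0 at depth 28
  add 129.207.97.80/28 -> H4 at depth 28
  add 0.0.0.0/0 -> H4 at depth 0
  ? 129.207.97.84  path d0:H4→d1:-→d2:-→d3:-→d4:-→d5:-→d6:-→d7:-→d8:-→d9:-→d10:-→d11:-→d12:-→d13:H4→d14:-→d15:-→d16:-→d17:-→d18:-→d19:-→d20:-→d21:-→d22:-→d23:-→d24:-→d25:-→d26:-→d27:-→d28:H4→d29:-→d30:-→d31:-→d32:H1  best=H1
  add 0.50.95.153/32 -> H0 at depth 32
  add 173.24.162.15/32 -> H4 at depth 32
  ? 0.50.95.153  path d0:H4→d1:-→d2:-→d3:-→d4:-→d5:-→d6:-→d7:-→d8:-→d9:-→d10:-→d11:-→d12:-→d13:-→d14:-→d15:-→d16:-→d17:-→d18:-→d19:-→d20:H0→d21:-→d22:-→d23:-→d24:-→d25:-→d26:-→d27:-→d28:-→d29:-→d30:-→d31:-→d32:H0  best=H0
  - 0.50.80.0/20 clear@20
  ? 173.24.162.15  path d0:H4→d1:-→d2:-→d3:-→d4:-→d5:-→d6:-→d7:-→d8:-→d9:-→d10:-→d11:-→d12:-→d13:-→d14:-→d15:-→d16:-→d17:-→d18:-→d19:-→d20:-→d21:-→d22:-→d23:-→d24:-→d25:-→d26:-→d27:-→d28:H0→d29:-→d30:-→d31:-→d32:H4  best=H4
  add 129.0.0.0/8 -> H0 at depth 8
  ? 129.200.93.248  path d0:H4→d1:-→d2:-→d3:-→d4:-→d5:-→d6:-→d7:-→d8:H0→d9:-→d10:-→d11:-→d12:-→d13:H4  best=H4
  - 129.207.97.84/32 clear@32
  add 0.50.95.0/24 -> H3 at depth 24
  add 99.112.0.0/12 -> H3 at depth 12
  add 128.0.0.0/2 -> H3 at depth 2
  ? 128.0.0.0  path d0:H4→d1:-→d2:H3→d3:-→d4:-→d5:-→d6:-→d7:-  best=H3
  ? 129.0.35.95  path d0:H4→d1:-→d2:H3→d3:-→d4:-→d5:-→d6:-→d7:-→d8:H0  best=H0
  add 0.0.0.0/0 -> H2 at depth 0
  add 129.192.0.0/12 -> H3 at depth 12
  ? 129.200.168.234  path d0:H2→d1:-→d2:H3→d3:-→d4:-→d5:-→d6:-→d7:-→d8:H0→d9:-→d10:-→d11:-→d12:H3→d13:H4  best=H4
  - 0.0.0.0/0 clear@0
  add 0.0.0.0/7 -> H0 at depth 7
  - 129.200.0.0/13 clear@13
  ? 129.0.0.5  path d0:-→d1:-→d2:H3→d3:-→d4:-→d5:-→d6:-→d7:-→d8:H0  best=H0
  - 0.0.0.0/7 clear@7
  add 129.207.97.84/32 -> H2 at depth 32
  ? 99.112.0.23  path d0:-→d1:-→d2:-→d3:-→d4:-→d5:-→d6:-→d7:-→d8:-→d9:-→d10:-→d11:-→d12:H3  best=H3
  - 129.207.97.84/32 clear@32
  ? 129.193.119.167  path d0:-→d1:-→d2:H3→d3:-→d4:-→d5:-→d6:-→d7:-→d8:H0→d9:-→d10:-→d11:-→d12:H3  best=H3
  ? 129.192.0.0  path d0:-→d1:-→d2:H3→d3:-→d4:-→d5:-→d6:-→d7:-→d8:H0→d9:-→d10:-→d11:-→d12:H3  best=H3

== LOOKUPS ==
["H0","H2","H1","H1","H1","H0","H4","H4","H3","H0","H4","H0","H3","H3","H3"]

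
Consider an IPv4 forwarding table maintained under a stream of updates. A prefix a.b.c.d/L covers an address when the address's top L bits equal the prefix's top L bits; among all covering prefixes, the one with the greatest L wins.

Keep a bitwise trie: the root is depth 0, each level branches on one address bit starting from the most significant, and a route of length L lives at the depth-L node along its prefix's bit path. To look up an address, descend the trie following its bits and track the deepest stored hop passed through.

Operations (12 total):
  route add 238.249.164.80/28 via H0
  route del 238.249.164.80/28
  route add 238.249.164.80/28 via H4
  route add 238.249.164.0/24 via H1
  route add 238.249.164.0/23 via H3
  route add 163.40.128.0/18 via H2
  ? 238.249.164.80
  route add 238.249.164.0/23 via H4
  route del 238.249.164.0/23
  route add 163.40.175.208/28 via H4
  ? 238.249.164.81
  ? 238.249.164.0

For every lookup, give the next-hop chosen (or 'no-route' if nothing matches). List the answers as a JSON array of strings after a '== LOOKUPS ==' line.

Apply in order:
  + 238.249.164.80/28 (H0) depth=28
  - 238.249.164.80/28 clear@28
  + 238.249.164.80/28 (H4) depth=28
  + 238.249.164.0/24 (H1) depth=24
  + 238.249.164.0/23 (H3) depth=23
  + 163.40.128.0/18 (H2) depth=18
  ? 238.249.164.80  path d0:-→d1:-→d2:-→d3:-→d4:-→d5:-→d6:-→d7:-→d8:-→d9:-→d10:-→d11:-→d12:-→d13:-→d14:-→d15:-→d16:-→d17:-→d18:-→d19:-→d20:-→d21:-→d22:-→d23:H3→d24:H1→d25:-→d26:-→d27:-→d28:H4  best=H4
  + 238.249.164.0/23 (H4) depth=23
  - 238.249.164.0/23 clear@23
  + 163.40.175.208/28 (H4) depth=28
  ? 238.249.164.81  path d0:-→d1:-→d2:-→d3:-→d4:-→d5:-→d6:-→d7:-→d8:-→d9:-→d10:-→d11:-→d12:-→d13:-→d14:-→d15:-→d16:-→d17:-→d18:-→d19:-→d20:-→d21:-→d22:-→d23:-→d24:H1→d25:-→d26:-→d27:-→d28:H4  best=H4
  ? 238.249.164.0  path d0:-→d1:-→d2:-→d3:-→d4:-→d5:-→d6:-→d7:-→d8:-→d9:-→d10:-→d11:-→d12:-→d13:-→d14:-→d15:-→d16:-→d17:-→d18:-→d19:-→d20:-→d21:-→d22:-→d23:-→d24:H1→d25:-  best=H1

== LOOKUPS ==
["H4","H4","H1"]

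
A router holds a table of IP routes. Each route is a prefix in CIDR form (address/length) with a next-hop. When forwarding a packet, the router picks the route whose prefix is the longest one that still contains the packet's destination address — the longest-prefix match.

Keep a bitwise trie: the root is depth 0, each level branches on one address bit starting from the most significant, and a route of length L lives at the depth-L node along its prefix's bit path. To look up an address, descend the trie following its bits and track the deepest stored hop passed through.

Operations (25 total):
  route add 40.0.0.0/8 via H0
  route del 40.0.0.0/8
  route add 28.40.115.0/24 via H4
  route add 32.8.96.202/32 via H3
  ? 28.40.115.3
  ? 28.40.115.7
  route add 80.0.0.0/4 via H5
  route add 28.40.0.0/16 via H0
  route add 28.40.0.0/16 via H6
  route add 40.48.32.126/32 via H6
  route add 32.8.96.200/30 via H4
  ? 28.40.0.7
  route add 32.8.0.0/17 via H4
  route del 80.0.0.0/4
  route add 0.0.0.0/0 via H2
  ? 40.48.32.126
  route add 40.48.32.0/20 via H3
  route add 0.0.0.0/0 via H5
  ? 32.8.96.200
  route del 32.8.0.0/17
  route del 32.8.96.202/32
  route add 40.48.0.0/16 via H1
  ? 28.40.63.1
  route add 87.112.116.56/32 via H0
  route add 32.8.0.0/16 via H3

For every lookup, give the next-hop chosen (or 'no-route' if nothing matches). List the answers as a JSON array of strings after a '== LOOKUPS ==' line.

Apply in order:
  add 40.0.0.0/8 -> H0 at depth 8
  del 40.0.0.0/8 (clear depth 8)
  add 28.40.115.0/24 -> H4 at depth 24
  add 32.8.96.202/32 -> H3 at depth 32
  lookup 28.40.115.3: bits 000111000010100001110011 walk d0:-→d1:-→d2:-→d3:-→d4:-→d5:-→d6:-→d7:-→d8:-→d9:-→d10:-→d11:-→d12:-→d13:-→d14:-→d15:-→d16:-→d17:-→d18:-→d19:-→d20:-→d21:-→d22:-→d23:-→d24:H4 -> H4
  lookup 28.40.115.7: bits 000111000010100001110011 walk d0:-→d1:-→d2:-→d3:-→d4:-→d5:-→d6:-→d7:-→d8:-→d9:-→d10:-→d11:-→d12:-→d13:-→d14:-→d15:-→d16:-→d17:-→d18:-→d19:-→d20:-→d21:-→d22:-→d23:-→d24:H4 -> H4
  add 80.0.0.0/4 -> H5 at depth 4
  add 28.40.0.0/16 -> H0 at depth 16
  add 28.40.0.0/16 -> H6 at depth 16
  add 40.48.32.126/32 -> H6 at depth 32
  add 32.8.96.200/30 -> H4 at depth 30
  lookup 28.40.0.7: bits 00011100001010000 walk d0:-→d1:-→d2:-→d3:-→d4:-→d5:-→d6:-→d7:-→d8:-→d9:-→d10:-→d11:-→d12:-→d13:-→d14:-→d15:-→d16:H6→d17:- -> H6
  add 32.8.0.0/17 -> H4 at depth 17
  del 80.0.0.0/4 (clear depth 4)
  add 0.0.0.0/0 -> H2 at depth 0
  lookup 40.48.32.126: bits 00101000001100000010000001111110 walk d0:H2→d1:-→d2:-→d3:-→d4:-→d5:-→d6:-→d7:-→d8:-→d9:-→d10:-→d11:-→d12:-→d13:-→d14:-→d15:-→d16:-→d17:-→d18:-→d19:-→d20:-→d21:-→d22:-→d23:-→d24:-→d25:-→d26:-→d27:-→d28:-→d29:-→d30:-→d31:-→d32:H6 -> H6
  add 40.48.32.0/20 -> H3 at depth 20
  add 0.0.0.0/0 -> H5 at depth 0
  lookup 32.8.96.200: bits 001000000000100001100000110010 walk d0:H5→d1:-→d2:-→d3:-→d4:-→d5:-→d6:-→d7:-→d8:-→d9:-→d10:-→d11:-→d12:-→d13:-→d14:-→d15:-→d16:-→d17:H4→d18:-→d19:-→d20:-→d21:-→d22:-→d23:-→d24:-→d25:-→d26:-→d27:-→d28:-→d29:-→d30:H4 -> H4
  del 32.8.0.0/17 (clear depth 17)
  del 32.8.96.202/32 (clear depth 32)
  add 40.48.0.0/16 -> H1 at depth 16
  lookup 28.40.63.1: bits 00011100001010000 walk d0:H5→d1:-→d2:-→d3:-→d4:-→d5:-→d6:-→d7:-→d8:-→d9:-→d10:-→d11:-→d12:-→d13:-→d14:-→d15:-→d16:H6→d17:- -> H6
  add 87.112.116.56/32 -> H0 at depth 32
  add 32.8.0.0/16 -> H3 at depth 16

== LOOKUPS ==
["H4","H4","H6","H6","H4","H6"]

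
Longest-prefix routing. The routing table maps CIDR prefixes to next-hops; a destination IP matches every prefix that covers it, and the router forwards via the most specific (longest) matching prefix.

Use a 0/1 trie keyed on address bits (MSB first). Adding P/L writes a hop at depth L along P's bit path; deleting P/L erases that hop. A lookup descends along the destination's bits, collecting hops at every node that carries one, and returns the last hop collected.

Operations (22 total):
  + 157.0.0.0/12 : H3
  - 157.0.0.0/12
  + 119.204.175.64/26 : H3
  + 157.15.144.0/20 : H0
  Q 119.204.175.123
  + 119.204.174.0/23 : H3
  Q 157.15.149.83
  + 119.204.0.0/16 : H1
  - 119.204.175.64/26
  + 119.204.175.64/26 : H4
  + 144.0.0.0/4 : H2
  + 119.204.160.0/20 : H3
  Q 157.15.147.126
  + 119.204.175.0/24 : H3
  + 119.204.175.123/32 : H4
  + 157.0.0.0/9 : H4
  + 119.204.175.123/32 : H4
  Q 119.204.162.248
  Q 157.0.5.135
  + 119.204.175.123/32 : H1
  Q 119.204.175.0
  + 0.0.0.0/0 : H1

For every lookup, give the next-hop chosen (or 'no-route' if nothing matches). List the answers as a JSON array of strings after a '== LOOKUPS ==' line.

Apply in order:
  + 157.0.0.0/12 (H3) depth=12
  del 157.0.0.0/12 (clear depth 12)
  + 119.204.175.64/26 (H3) depth=26
  + 157.15.144.0/20 (H0) depth=20
  Q 119.204.175.123: descend 01110111110011001010111101 ; hops seen [H3] ; pick H3
  + 119.204.174.0/23 (H3) depth=23
  Q 157.15.149.83: descend 10011101000011111001 ; hops seen [H0] ; pick H0
  + 119.204.0.0/16 (H1) depth=16
  del 119.204.175.64/26 (clear depth 26)
  + 119.204.175.64/26 (H4) depth=26
  + 144.0.0.0/4 (H2) depth=4
  + 119.204.160.0/20 (H3) depth=20
  Q 157.15.147.126: descend 10011101000011111001 ; hops seen [H2,H0] ; pick H0
  + 119.204.175.0/24 (H3) depth=24
  + 119.204.175.123/32 (H4) depth=32
  + 157.0.0.0/9 (H4) depth=9
  + 119.204.175.123/32 (H4) depth=32
  Q 119.204.162.248: descend 01110111110011001010 ; hops seen [H1,H3] ; pick H3
  Q 157.0.5.135: descend 100111010000 ; hops seen [H2,H4] ; pick H4
  + 119.204.175.123/32 (H1) depth=32
  Q 119.204.175.0: descend 0111011111001100101011110 ; hops seen [H1,H3,H3,H3] ; pick H3
  + 0.0.0.0/0 (H1) depth=0

== LOOKUPS ==
["H3","H0","H0","H3","H4","H3"]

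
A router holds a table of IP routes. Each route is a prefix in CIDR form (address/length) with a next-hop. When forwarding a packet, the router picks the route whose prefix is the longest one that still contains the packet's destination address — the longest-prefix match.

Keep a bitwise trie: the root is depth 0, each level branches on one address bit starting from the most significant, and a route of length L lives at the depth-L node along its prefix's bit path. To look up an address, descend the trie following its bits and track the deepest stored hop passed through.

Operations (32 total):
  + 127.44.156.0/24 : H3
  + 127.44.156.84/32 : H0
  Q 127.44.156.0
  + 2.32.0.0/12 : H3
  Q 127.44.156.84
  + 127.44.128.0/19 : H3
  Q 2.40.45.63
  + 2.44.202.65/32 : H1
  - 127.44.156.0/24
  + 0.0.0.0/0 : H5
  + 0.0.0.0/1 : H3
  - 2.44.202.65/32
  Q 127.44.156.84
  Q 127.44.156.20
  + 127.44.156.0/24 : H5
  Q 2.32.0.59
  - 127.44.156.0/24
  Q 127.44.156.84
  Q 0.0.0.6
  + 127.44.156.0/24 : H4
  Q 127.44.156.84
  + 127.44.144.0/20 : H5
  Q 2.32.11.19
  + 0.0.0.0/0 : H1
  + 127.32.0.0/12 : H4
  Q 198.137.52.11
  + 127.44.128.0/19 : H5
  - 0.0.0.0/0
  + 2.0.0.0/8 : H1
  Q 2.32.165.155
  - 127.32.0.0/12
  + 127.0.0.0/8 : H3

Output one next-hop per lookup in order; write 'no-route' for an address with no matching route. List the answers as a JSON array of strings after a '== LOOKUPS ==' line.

Trace:
  add 127.44.156.0/24 -> H3 at depth 24
  add 127.44.156.84/32 -> H0 at depth 32
  lookup 127.44.156.0: bits 0111111100101100100111000 walk d0:-→d1:-→d2:-→d3:-→d4:-→d5:-→d6:-→d7:-→d8:-→d9:-→d10:-→d11:-→d12:-→d13:-→d14:-→d15:-→d16:-→d17:-→d18:-→d19:-→d20:-→d21:-→d22:-→d23:-→d24:H3→d25:- -> H3
  add 2.32.0.0/12 -> H3 at depth 12
  lookup 127.44.156.84: bits 01111111001011001001110001010100 walk d0:-→d1:-→d2:-→d3:-→d4:-→d5:-→d6:-→d7:-→d8:-→d9:-→d10:-→d11:-→d12:-→d13:-→d14:-→d15:-→d16:-→d17:-→d18:-→d19:-→d20:-→d21:-→d22:-→d23:-→d24:H3→d25:-→d26:-→d27:-→d28:-→d29:-→d30:-→d31:-→d32:H0 -> H0
  add 127.44.128.0/19 -> H3 at depth 19
  lookup 2.40.45.63: bits 000000100010 walk d0:-→d1:-→d2:-→d3:-→d4:-→d5:-→d6:-→d7:-→d8:-→d9:-→d10:-→d11:-→d12:H3 -> H3
  add 2.44.202.65/32 -> H1 at depth 32
  - 127.44.156.0/24 clear@24
  add 0.0.0.0/0 -> H5 at depth 0
  add 0.0.0.0/1 -> H3 at depth 1
  - 2.44.202.65/32 clear@32
  lookup 127.44.156.84: bits 01111111001011001001110001010100 walk d0:H5→d1:H3→d2:-→d3:-→d4:-→d5:-→d6:-→d7:-→d8:-→d9:-→d10:-→d11:-→d12:-→d13:-→d14:-→d15:-→d16:-→d17:-→d18:-→d19:H3→d20:-→d21:-→d22:-→d23:-→d24:-→d25:-→d26:-→d27:-→d28:-→d29:-→d30:-→d31:-→d32:H0 -> H0
  lookup 127.44.156.20: bits 0111111100101100100111000 walk d0:H5→d1:H3→d2:-→d3:-→d4:-→d5:-→d6:-→d7:-→d8:-→d9:-→d10:-→d11:-→d12:-→d13:-→d14:-→d15:-→d16:-→d17:-→d18:-→d19:H3→d20:-→d21:-→d22:-→d23:-→d24:-→d25:- -> H3
  add 127.44.156.0/24 -> H5 at depth 24
  lookup 2.32.0.59: bits 000000100010 walk d0:H5→d1:H3→d2:-→d3:-→d4:-→d5:-→d6:-→d7:-→d8:-→d9:-→d10:-→d11:-→d12:H3 -> H3
  - 127.44.156.0/24 clear@24
  lookup 127.44.156.84: bits 01111111001011001001110001010100 walk d0:H5→d1:H3→d2:-→d3:-→d4:-→d5:-→d6:-→d7:-→d8:-→d9:-→d10:-→d11:-→d12:-→d13:-→d14:-→d15:-→d16:-→d17:-→d18:-→d19:H3→d20:-→d21:-→d22:-→d23:-→d24:-→d25:-→d26:-→d27:-→d28:-→d29:-→d30:-→d31:-→d32:H0 -> H0
  lookup 0.0.0.6: bits 000000 walk d0:H5→d1:H3→d2:-→d3:-→d4:-→d5:-→d6:- -> H3
  add 127.44.156.0/24 -> H4 at depth 24
  lookup 127.44.156.84: bits 01111111001011001001110001010100 walk d0:H5→d1:H3→d2:-→d3:-→d4:-→d5:-→d6:-→d7:-→d8:-→d9:-→d10:-→d11:-→d12:-→d13:-→d14:-→d15:-→d16:-→d17:-→d18:-→d19:H3→d20:-→d21:-→d22:-→d23:-→d24:H4→d25:-→d26:-→d27:-→d28:-→d29:-→d30:-→d31:-→d32:H0 -> H0
  add 127.44.144.0/20 -> H5 at depth 20
  lookup 2.32.11.19: bits 000000100010 walk d0:H5→d1:H3→d2:-→d3:-→d4:-→d5:-→d6:-→d7:-→d8:-→d9:-→d10:-→d11:-→d12:H3 -> H3
  add 0.0.0.0/0 -> H1 at depth 0
  add 127.32.0.0/12 -> H4 at depth 12
  lookup 198.137.52.11: bits ε walk d0:H1 -> H1
  add 127.44.128.0/19 -> H5 at depth 19
  - 0.0.0.0/0 clear@0
  add 2.0.0.0/8 -> H1 at depth 8
  lookup 2.32.165.155: bits 000000100010 walk d0:-→d1:H3→d2:-→d3:-→d4:-→d5:-→d6:-→d7:-→d8:H1→d9:-→d10:-→d11:-→d12:H3 -> H3
  - 127.32.0.0/12 clear@12
  add 127.0.0.0/8 -> H3 at depth 8

== LOOKUPS ==
["H3","H0","H3","H0","H3","H3","H0","H3","H0","H3","H1","H3"]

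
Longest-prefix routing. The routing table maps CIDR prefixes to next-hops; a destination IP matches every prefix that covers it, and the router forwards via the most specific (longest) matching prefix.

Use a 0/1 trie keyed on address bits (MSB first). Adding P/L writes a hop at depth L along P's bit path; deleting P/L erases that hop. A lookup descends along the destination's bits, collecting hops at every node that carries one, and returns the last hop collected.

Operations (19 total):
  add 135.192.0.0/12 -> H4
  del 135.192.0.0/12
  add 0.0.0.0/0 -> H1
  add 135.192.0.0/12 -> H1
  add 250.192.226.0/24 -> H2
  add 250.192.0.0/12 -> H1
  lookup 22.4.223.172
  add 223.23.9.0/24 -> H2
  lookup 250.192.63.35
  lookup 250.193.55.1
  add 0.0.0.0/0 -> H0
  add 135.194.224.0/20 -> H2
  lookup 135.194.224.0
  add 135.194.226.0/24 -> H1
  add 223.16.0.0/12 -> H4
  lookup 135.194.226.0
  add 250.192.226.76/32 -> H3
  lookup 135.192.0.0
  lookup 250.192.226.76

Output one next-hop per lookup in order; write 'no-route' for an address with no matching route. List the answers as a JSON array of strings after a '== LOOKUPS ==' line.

Apply in order:
  + 135.192.0.0/12 (H4) depth=12
  del 135.192.0.0/12 (clear depth 12)
  + 0.0.0.0/0 (H1) depth=0
  + 135.192.0.0/12 (H1) depth=12
  + 250.192.226.0/24 (H2) depth=24
  + 250.192.0.0/12 (H1) depth=12
  ? 22.4.223.172  path d0:H1  best=H1
  + 223.23.9.0/24 (H2) depth=24
  ? 250.192.63.35  path d0:H1→d1:-→d2:-→d3:-→d4:-→d5:-→d6:-→d7:-→d8:-→d9:-→d10:-→d11:-→d12:H1→d13:-→d14:-→d15:-→d16:-  best=H1
  ? 250.193.55.1  path d0:H1→d1:-→d2:-→d3:-→d4:-→d5:-→d6:-→d7:-→d8:-→d9:-→d10:-→d11:-→d12:H1→d13:-→d14:-→d15:-  best=H1
  + 0.0.0.0/0 (H0) depth=0
  + 135.194.224.0/20 (H2) depth=20
  ? 135.194.224.0  path d0:H0→d1:-→d2:-→d3:-→d4:-→d5:-→d6:-→d7:-→d8:-→d9:-→d10:-→d11:-→d12:H1→d13:-→d14:-→d15:-→d16:-→d17:-→d18:-→d19:-→d20:H2  best=H2
  + 135.194.226.0/24 (H1) depth=24
  + 223.16.0.0/12 (H4) depth=12
  ? 135.194.226.0  path d0:H0→d1:-→d2:-→d3:-→d4:-→d5:-→d6:-→d7:-→d8:-→d9:-→d10:-→d11:-→d12:H1→d13:-→d14:-→d15:-→d16:-→d17:-→d18:-→d19:-→d20:H2→d21:-→d22:-→d23:-→d24:H1  best=H1
  + 250.192.226.76/32 (H3) depth=32
  ? 135.192.0.0  path d0:H0→d1:-→d2:-→d3:-→d4:-→d5:-→d6:-→d7:-→d8:-→d9:-→d10:-→d11:-→d12:H1→d13:-→d14:-  best=H1
  ? 250.192.226.76  path d0:H0→d1:-→d2:-→d3:-→d4:-→d5:-→d6:-→d7:-→d8:-→d9:-→d10:-→d11:-→d12:H1→d13:-→d14:-→d15:-→d16:-→d17:-→d18:-→d19:-→d20:-→d21:-→d22:-→d23:-→d24:H2→d25:-→d26:-→d27:-→d28:-→d29:-→d30:-→d31:-→d32:H3  best=H3

== LOOKUPS ==
["H1","H1","H1","H2","H1","H1","H3"]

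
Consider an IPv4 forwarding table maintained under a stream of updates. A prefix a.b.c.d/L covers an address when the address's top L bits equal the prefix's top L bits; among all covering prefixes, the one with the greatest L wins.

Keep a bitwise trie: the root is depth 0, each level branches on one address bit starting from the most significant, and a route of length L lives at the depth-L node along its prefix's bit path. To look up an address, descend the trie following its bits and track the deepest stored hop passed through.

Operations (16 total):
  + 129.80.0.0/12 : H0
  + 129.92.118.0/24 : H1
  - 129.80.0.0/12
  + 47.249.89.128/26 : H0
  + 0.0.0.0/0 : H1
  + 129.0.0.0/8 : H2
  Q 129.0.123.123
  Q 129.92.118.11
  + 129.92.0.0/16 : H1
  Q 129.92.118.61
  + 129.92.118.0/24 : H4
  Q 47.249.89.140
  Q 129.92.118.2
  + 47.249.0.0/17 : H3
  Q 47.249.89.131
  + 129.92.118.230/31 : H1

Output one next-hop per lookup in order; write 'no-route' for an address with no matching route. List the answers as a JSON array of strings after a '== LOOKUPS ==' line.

Trace:
  + 129.80.0.0/12 (H0) depth=12
  + 129.92.118.0/24 (H1) depth=24
  - 129.80.0.0/12 clear@12
  + 47.249.89.128/26 (H0) depth=26
  + 0.0.0.0/0 (H1) depth=0
  + 129.0.0.0/8 (H2) depth=8
  lookup 129.0.123.123: bits 100000010 walk d0:H1→d1:-→d2:-→d3:-→d4:-→d5:-→d6:-→d7:-→d8:H2→d9:- -> H2
  lookup 129.92.118.11: bits 100000010101110001110110 walk d0:H1→d1:-→d2:-→d3:-→d4:-→d5:-→d6:-→d7:-→d8:H2→d9:-→d10:-→d11:-→d12:-→d13:-→d14:-→d15:-→d16:-→d17:-→d18:-→d19:-→d20:-→d21:-→d22:-→d23:-→d24:H1 -> H1
  + 129.92.0.0/16 (H1) depth=16
  lookup 129.92.118.61: bits 100000010101110001110110 walk d0:H1→d1:-→d2:-→d3:-→d4:-→d5:-→d6:-→d7:-→d8:H2→d9:-→d10:-→d11:-→d12:-→d13:-→d14:-→d15:-→d16:H1→d17:-→d18:-→d19:-→d20:-→d21:-→d22:-→d23:-→d24:H1 -> H1
  + 129.92.118.0/24 (H4) depth=24
  lookup 47.249.89.140: bits 00101111111110010101100110 walk d0:H1→d1:-→d2:-→d3:-→d4:-→d5:-→d6:-→d7:-→d8:-→d9:-→d10:-→d11:-→d12:-→d13:-→d14:-→d15:-→d16:-→d17:-→d18:-→d19:-→d20:-→d21:-→d22:-→d23:-→d24:-→d25:-→d26:H0 -> H0
  lookup 129.92.118.2: bits 100000010101110001110110 walk d0:H1→d1:-→d2:-→d3:-→d4:-→d5:-→d6:-→d7:-→d8:H2→d9:-→d10:-→d11:-→d12:-→d13:-→d14:-→d15:-→d16:H1→d17:-→d18:-→d19:-→d20:-→d21:-→d22:-→d23:-→d24:H4 -> H4
  + 47.249.0.0/17 (H3) depth=17
  lookup 47.249.89.131: bits 00101111111110010101100110 walk d0:H1→d1:-→d2:-→d3:-→d4:-→d5:-→d6:-→d7:-→d8:-→d9:-→d10:-→d11:-→d12:-→d13:-→d14:-→d15:-→d16:-→d17:H3→d18:-→d19:-→d20:-→d21:-→d22:-→d23:-→d24:-→d25:-→d26:H0 -> H0
  + 129.92.118.230/31 (H1) depth=31

== LOOKUPS ==
["H2","H1","H1","H0","H4","H0"]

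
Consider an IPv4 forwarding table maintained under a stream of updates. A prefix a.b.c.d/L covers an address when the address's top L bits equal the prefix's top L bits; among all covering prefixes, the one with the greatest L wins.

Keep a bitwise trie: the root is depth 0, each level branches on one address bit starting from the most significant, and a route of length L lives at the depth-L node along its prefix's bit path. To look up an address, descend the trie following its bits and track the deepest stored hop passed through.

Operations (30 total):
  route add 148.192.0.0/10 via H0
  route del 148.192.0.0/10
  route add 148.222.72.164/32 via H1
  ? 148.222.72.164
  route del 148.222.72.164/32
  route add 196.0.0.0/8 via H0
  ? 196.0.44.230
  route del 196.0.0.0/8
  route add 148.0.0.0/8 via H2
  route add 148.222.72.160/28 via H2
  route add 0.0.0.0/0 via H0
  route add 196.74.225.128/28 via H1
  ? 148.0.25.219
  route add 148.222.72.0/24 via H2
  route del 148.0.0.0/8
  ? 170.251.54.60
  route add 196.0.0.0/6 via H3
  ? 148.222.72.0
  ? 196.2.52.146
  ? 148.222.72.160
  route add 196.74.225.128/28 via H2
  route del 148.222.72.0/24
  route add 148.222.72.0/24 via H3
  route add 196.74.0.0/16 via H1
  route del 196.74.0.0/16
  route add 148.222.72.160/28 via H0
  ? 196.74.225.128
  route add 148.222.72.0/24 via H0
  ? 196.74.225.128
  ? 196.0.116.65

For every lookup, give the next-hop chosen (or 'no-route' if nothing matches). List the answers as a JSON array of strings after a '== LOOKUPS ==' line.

Apply in order:
  add 148.192.0.0/10 -> H0 at depth 10
  del 148.192.0.0/10 (clear depth 10)
  add 148.222.72.164/32 -> H1 at depth 32
  Q 148.222.72.164: descend 10010100110111100100100010100100 ; hops seen [H1] ; pick H1
  del 148.222.72.164/32 (clear depth 32)
  add 196.0.0.0/8 -> H0 at depth 8
  Q 196.0.44.230: descend 11000100 ; hops seen [H0] ; pick H0
  del 196.0.0.0/8 (clear depth 8)
  add 148.0.0.0/8 -> H2 at depth 8
  add 148.222.72.160/28 -> H2 at depth 28
  add 0.0.0.0/0 -> H0 at depth 0
  add 196.74.225.128/28 -> H1 at depth 28
  Q 148.0.25.219: descend 10010100 ; hops seen [H0,H2] ; pick H2
  add 148.222.72.0/24 -> H2 at depth 24
  del 148.0.0.0/8 (clear depth 8)
  Q 170.251.54.60: descend 10 ; hops seen [H0] ; pick H0
  add 196.0.0.0/6 -> H3 at depth 6
  Q 148.222.72.0: descend 100101001101111001001000 ; hops seen [H0,H2] ; pick H2
  Q 196.2.52.146: descend 110001000 ; hops seen [H0,H3] ; pick H3
  Q 148.222.72.160: descend 10010100110111100100100010100 ; hops seen [H0,H2,H2] ; pick H2
  add 196.74.225.128/28 -> H2 at depth 28
  del 148.222.72.0/24 (clear depth 24)
  add 148.222.72.0/24 -> H3 at depth 24
  add 196.74.0.0/16 -> H1 at depth 16
  del 196.74.0.0/16 (clear depth 16)
  add 148.222.72.160/28 -> H0 at depth 28
  Q 196.74.225.128: descend 1100010001001010111000011000 ; hops seen [H0,H3,H2] ; pick H2
  add 148.222.72.0/24 -> H0 at depth 24
  Q 196.74.225.128: descend 1100010001001010111000011000 ; hops seen [H0,H3,H2] ; pick H2
  Q 196.0.116.65: descend 110001000 ; hops seen [H0,H3] ; pick H3

== LOOKUPS ==
["H1","H0","H2","H0","H2","H3","H2","H2","H2","H3"]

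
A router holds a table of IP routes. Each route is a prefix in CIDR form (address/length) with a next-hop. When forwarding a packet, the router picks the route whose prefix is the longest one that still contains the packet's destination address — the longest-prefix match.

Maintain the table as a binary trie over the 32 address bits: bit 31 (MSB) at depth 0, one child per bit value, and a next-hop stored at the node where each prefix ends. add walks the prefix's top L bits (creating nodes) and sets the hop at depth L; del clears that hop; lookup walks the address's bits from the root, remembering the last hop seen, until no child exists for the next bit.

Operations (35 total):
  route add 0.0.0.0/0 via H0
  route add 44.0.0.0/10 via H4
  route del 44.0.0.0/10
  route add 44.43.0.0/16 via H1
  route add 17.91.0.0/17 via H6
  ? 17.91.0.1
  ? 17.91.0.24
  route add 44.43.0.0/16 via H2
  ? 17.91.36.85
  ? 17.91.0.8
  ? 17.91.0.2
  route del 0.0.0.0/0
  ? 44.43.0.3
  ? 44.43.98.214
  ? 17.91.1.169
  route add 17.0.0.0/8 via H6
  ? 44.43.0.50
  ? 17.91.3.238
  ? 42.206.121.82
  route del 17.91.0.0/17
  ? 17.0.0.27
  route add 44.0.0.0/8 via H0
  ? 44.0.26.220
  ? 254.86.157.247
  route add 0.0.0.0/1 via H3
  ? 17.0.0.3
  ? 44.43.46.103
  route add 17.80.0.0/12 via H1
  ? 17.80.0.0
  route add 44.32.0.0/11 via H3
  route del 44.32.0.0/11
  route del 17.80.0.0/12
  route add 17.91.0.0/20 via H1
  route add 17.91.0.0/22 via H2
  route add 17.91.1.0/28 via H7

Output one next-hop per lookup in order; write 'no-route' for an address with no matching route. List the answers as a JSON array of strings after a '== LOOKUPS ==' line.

Apply in order:
  + 0.0.0.0/0 (H0) depth=0
  + 44.0.0.0/10 (H4) depth=10
  del 44.0.0.0/10 (clear depth 10)
  + 44.43.0.0/16 (H1) depth=16
  + 17.91.0.0/17 (H6) depth=17
  ? 17.91.0.1  path d0:H0→d1:-→d2:-→d3:-→d4:-→d5:-→d6:-→d7:-→d8:-→d9:-→d10:-→d11:-→d12:-→d13:-→d14:-→d15:-→d16:-→d17:H6  best=H6
  ? 17.91.0.24  path d0:H0→d1:-→d2:-→d3:-→d4:-→d5:-→d6:-→d7:-→d8:-→d9:-→d10:-→d11:-→d12:-→d13:-→d14:-→d15:-→d16:-→d17:H6  best=H6
  + 44.43.0.0/16 (H2) depth=16
  ? 17.91.36.85  path d0:H0→d1:-→d2:-→d3:-→d4:-→d5:-→d6:-→d7:-→d8:-→d9:-→d10:-→d11:-→d12:-→d13:-→d14:-→d15:-→d16:-→d17:H6  best=H6
  ? 17.91.0.8  path d0:H0→d1:-→d2:-→d3:-→d4:-→d5:-→d6:-→d7:-→d8:-→d9:-→d10:-→d11:-→d12:-→d13:-→d14:-→d15:-→d16:-→d17:H6  best=H6
  ? 17.91.0.2  path d0:H0→d1:-→d2:-→d3:-→d4:-→d5:-→d6:-→d7:-→d8:-→d9:-→d10:-→d11:-→d12:-→d13:-→d14:-→d15:-→d16:-→d17:H6  best=H6
  del 0.0.0.0/0 (clear depth 0)
  ? 44.43.0.3  path d0:-→d1:-→d2:-→d3:-→d4:-→d5:-→d6:-→d7:-→d8:-→d9:-→d10:-→d11:-→d12:-→d13:-→d14:-→d15:-→d16:H2  best=H2
  ? 44.43.98.214  path d0:-→d1:-→d2:-→d3:-→d4:-→d5:-→d6:-→d7:-→d8:-→d9:-→d10:-→d11:-→d12:-→d13:-→d14:-→d15:-→d16:H2  best=H2
  ? 17.91.1.169  path d0:-→d1:-→d2:-→d3:-→d4:-→d5:-→d6:-→d7:-→d8:-→d9:-→d10:-→d11:-→d12:-→d13:-→d14:-→d15:-→d16:-→d17:H6  best=H6
  + 17.0.0.0/8 (H6) depth=8
  ? 44.43.0.50  path d0:-→d1:-→d2:-→d3:-→d4:-→d5:-→d6:-→d7:-→d8:-→d9:-→d10:-→d11:-→d12:-→d13:-→d14:-→d15:-→d16:H2  best=H2
  ? 17.91.3.238  path d0:-→d1:-→d2:-→d3:-→d4:-→d5:-→d6:-→d7:-→d8:H6→d9:-→d10:-→d11:-→d12:-→d13:-→d14:-→d15:-→d16:-→d17:H6  best=H6
  ? 42.206.121.82  path d0:-→d1:-→d2:-→d3:-→d4:-→d5:-  best=no-route
  del 17.91.0.0/17 (clear depth 17)
  ? 17.0.0.27  path d0:-→d1:-→d2:-→d3:-→d4:-→d5:-→d6:-→d7:-→d8:H6→d9:-  best=H6
  + 44.0.0.0/8 (H0) depth=8
  ? 44.0.26.220  path d0:-→d1:-→d2:-→d3:-→d4:-→d5:-→d6:-→d7:-→d8:H0→d9:-→d10:-  best=H0
  ? 254.86.157.247  path d0:-  best=no-route
  + 0.0.0.0/1 (H3) depth=1
  ? 17.0.0.3  path d0:-→d1:H3→d2:-→d3:-→d4:-→d5:-→d6:-→d7:-→d8:H6→d9:-  best=H6
  ? 44.43.46.103  path d0:-→d1:H3→d2:-→d3:-→d4:-→d5:-→d6:-→d7:-→d8:H0→d9:-→d10:-→d11:-→d12:-→d13:-→d14:-→d15:-→d16:H2  best=H2
  + 17.80.0.0/12 (H1) depth=12
  ? 17.80.0.0  path d0:-→d1:H3→d2:-→d3:-→d4:-→d5:-→d6:-→d7:-→d8:H6→d9:-→d10:-→d11:-→d12:H1  best=H1
  + 44.32.0.0/11 (H3) depth=11
  del 44.32.0.0/11 (clear depth 11)
  del 17.80.0.0/12 (clear depth 12)
  + 17.91.0.0/20 (H1) depth=20
  + 17.91.0.0/22 (H2) depth=22
  + 17.91.1.0/28 (H7) depth=28

== LOOKUPS ==
["H6","H6","H6","H6","H6","H2","H2","H6","H2","H6","no-route","H6","H0","no-route","H6","H2","H1"]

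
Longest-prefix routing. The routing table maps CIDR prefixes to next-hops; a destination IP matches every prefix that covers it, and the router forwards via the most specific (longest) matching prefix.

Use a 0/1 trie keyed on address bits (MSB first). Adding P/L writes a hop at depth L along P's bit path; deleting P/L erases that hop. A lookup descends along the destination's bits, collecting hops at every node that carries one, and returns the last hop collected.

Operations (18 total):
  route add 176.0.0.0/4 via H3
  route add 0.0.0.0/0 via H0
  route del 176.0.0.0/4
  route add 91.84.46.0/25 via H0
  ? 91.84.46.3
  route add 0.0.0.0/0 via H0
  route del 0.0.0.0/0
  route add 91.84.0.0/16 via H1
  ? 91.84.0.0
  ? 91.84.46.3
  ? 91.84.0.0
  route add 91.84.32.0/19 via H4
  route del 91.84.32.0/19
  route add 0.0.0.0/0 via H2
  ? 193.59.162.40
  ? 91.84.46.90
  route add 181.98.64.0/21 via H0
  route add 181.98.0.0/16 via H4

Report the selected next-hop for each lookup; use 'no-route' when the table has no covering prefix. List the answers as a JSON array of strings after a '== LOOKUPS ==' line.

Process each operation:
  + 176.0.0.0/4 (H3) depth=4
  + 0.0.0.0/0 (H0) depth=0
  - 176.0.0.0/4 clear@4
  + 91.84.46.0/25 (H0) depth=25
  Q 91.84.46.3: descend 0101101101010100001011100 ; hops seen [H0,H0] ; pick H0
  + 0.0.0.0/0 (H0) depth=0
  - 0.0.0.0/0 clear@0
  + 91.84.0.0/16 (H1) depth=16
  Q 91.84.0.0: descend 010110110101010000 ; hops seen [H1] ; pick H1
  Q 91.84.46.3: descend 0101101101010100001011100 ; hops seen [H1,H0] ; pick H0
  Q 91.84.0.0: descend 010110110101010000 ; hops seen [H1] ; pick H1
  + 91.84.32.0/19 (H4) depth=19
  - 91.84.32.0/19 clear@19
  + 0.0.0.0/0 (H2) depth=0
  Q 193.59.162.40: descend 1 ; hops seen [H2] ; pick H2
  Q 91.84.46.90: descend 0101101101010100001011100 ; hops seen [H2,H1,H0] ; pick H0
  + 181.98.64.0/21 (H0) depth=21
  + 181.98.0.0/16 (H4) depth=16

== LOOKUPS ==
["H0","H1","H0","H1","H2","H0"]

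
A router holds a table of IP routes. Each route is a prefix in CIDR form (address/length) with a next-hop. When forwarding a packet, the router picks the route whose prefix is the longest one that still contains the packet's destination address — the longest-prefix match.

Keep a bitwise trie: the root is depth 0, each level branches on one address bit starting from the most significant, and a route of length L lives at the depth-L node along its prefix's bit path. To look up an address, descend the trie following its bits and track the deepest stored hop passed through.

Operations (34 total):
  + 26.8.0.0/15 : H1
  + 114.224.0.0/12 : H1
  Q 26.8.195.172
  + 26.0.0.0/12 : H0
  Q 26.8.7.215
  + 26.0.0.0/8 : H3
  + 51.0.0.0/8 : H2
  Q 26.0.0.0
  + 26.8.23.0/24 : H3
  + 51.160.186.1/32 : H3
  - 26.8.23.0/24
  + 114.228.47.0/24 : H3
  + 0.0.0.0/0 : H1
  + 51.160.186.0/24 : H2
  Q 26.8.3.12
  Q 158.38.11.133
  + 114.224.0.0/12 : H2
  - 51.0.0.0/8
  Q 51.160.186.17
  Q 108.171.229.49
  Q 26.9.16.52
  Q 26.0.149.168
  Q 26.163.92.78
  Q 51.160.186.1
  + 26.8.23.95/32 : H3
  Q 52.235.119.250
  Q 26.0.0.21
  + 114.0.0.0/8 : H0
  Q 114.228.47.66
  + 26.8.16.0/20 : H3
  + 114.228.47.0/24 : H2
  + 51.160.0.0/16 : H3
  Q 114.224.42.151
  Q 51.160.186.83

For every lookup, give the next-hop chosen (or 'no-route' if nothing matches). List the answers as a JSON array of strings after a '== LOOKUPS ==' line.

Process each operation:
  add 26.8.0.0/15 -> H1 at depth 15
  add 114.224.0.0/12 -> H1 at depth 12
  Q 26.8.195.172: descend 000110100000100 ; hops seen [H1] ; pick H1
  add 26.0.0.0/12 -> H0 at depth 12
  Q 26.8.7.215: descend 000110100000100 ; hops seen [H0,H1] ; pick H1
  add 26.0.0.0/8 -> H3 at depth 8
  add 51.0.0.0/8 -> H2 at depth 8
  Q 26.0.0.0: descend 000110100000 ; hops seen [H3,H0] ; pick H0
  add 26.8.23.0/24 -> H3 at depth 24
  add 51.160.186.1/32 -> H3 at depth 32
  del 26.8.23.0/24 (clear depth 24)
  add 114.228.47.0/24 -> H3 at depth 24
  add 0.0.0.0/0 -> H1 at depth 0
  add 51.160.186.0/24 -> H2 at depth 24
  Q 26.8.3.12: descend 0001101000001000000 ; hops seen [H1,H3,H0,H1] ; pick H1
  Q 158.38.11.133: descend ε ; hops seen [H1] ; pick H1
  add 114.224.0.0/12 -> H2 at depth 12
  del 51.0.0.0/8 (clear depth 8)
  Q 51.160.186.17: descend 001100111010000010111010000 ; hops seen [H1,H2] ; pick H2
  Q 108.171.229.49: descend 011 ; hops seen [H1] ; pick H1
  Q 26.9.16.52: descend 000110100000100 ; hops seen [H1,H3,H0,H1] ; pick H1
  Q 26.0.149.168: descend 000110100000 ; hops seen [H1,H3,H0] ; pick H0
  Q 26.163.92.78: descend 00011010 ; hops seen [H1,H3] ; pick H3
  Q 51.160.186.1: descend 00110011101000001011101000000001 ; hops seen [H1,H2,H3] ; pick H3
  add 26.8.23.95/32 -> H3 at depth 32
  Q 52.235.119.250: descend 00110 ; hops seen [H1] ; pick H1
  Q 26.0.0.21: descend 000110100000 ; hops seen [H1,H3,H0] ; pick H0
  add 114.0.0.0/8 -> H0 at depth 8
  Q 114.228.47.66: descend 011100101110010000101111 ; hops seen [H1,H0,H2,H3] ; pick H3
  add 26.8.16.0/20 -> H3 at depth 20
  add 114.228.47.0/24 -> H2 at depth 24
  add 51.160.0.0/16 -> H3 at depth 16
  Q 114.224.42.151: descend 0111001011100 ; hops seen [H1,H0,H2] ; pick H2
  Q 51.160.186.83: descend 0011001110100000101110100 ; hops seen [H1,H3,H2] ; pick H2

== LOOKUPS ==
["H1","H1","H0","H1","H1","H2","H1","H1","H0","H3","H3","H1","H0","H3","H2","H2"]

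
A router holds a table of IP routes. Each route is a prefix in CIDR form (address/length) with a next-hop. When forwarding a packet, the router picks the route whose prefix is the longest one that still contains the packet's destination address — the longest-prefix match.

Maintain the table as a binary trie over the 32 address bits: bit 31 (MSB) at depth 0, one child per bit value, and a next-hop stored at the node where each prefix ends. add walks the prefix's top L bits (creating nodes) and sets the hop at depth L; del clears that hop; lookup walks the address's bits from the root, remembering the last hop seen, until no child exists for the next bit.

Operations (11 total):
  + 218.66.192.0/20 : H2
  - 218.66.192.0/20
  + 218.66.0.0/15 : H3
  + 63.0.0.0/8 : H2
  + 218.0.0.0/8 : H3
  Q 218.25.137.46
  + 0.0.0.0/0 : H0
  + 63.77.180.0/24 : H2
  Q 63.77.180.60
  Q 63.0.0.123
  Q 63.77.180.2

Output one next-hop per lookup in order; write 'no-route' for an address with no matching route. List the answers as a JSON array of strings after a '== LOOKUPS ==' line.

Trace:
  + 218.66.192.0/20 (H2) depth=20
  - 218.66.192.0/20 clear@20
  + 218.66.0.0/15 (H3) depth=15
  + 63.0.0.0/8 (H2) depth=8
  + 218.0.0.0/8 (H3) depth=8
  Q 218.25.137.46: descend 110110100 ; hops seen [H3] ; pick H3
  + 0.0.0.0/0 (H0) depth=0
  + 63.77.180.0/24 (H2) depth=24
  Q 63.77.180.60: descend 001111110100110110110100 ; hops seen [H0,H2,H2] ; pick H2
  Q 63.0.0.123: descend 001111110 ; hops seen [H0,H2] ; pick H2
  Q 63.77.180.2: descend 001111110100110110110100 ; hops seen [H0,H2,H2] ; pick H2

== LOOKUPS ==
["H3","H2","H2","H2"]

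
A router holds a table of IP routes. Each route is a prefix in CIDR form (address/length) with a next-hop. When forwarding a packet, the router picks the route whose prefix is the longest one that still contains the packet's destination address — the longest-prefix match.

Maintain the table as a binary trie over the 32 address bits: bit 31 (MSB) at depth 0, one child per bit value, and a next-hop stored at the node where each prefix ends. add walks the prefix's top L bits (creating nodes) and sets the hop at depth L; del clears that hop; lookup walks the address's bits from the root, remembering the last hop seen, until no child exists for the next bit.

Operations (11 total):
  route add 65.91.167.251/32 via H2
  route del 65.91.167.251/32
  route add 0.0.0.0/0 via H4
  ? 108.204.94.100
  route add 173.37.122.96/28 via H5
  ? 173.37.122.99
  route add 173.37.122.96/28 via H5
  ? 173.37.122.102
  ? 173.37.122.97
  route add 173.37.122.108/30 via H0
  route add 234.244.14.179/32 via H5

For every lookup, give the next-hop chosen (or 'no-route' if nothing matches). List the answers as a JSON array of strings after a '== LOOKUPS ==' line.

Trace:
  add 65.91.167.251/32 -> H2 at depth 32
  del 65.91.167.251/32 (clear depth 32)
  add 0.0.0.0/0 -> H4 at depth 0
  lookup 108.204.94.100: bits 01 walk d0:H4→d1:-→d2:- -> H4
  add 173.37.122.96/28 -> H5 at depth 28
  lookup 173.37.122.99: bits 1010110100100101011110100110 walk d0:H4→d1:-→d2:-→d3:-→d4:-→d5:-→d6:-→d7:-→d8:-→d9:-→d10:-→d11:-→d12:-→d13:-→d14:-→d15:-→d16:-→d17:-→d18:-→d19:-→d20:-→d21:-→d22:-→d23:-→d24:-→d25:-→d26:-→d27:-→d28:H5 -> H5
  add 173.37.122.96/28 -> H5 at depth 28
  lookup 173.37.122.102: bits 1010110100100101011110100110 walk d0:H4→d1:-→d2:-→d3:-→d4:-→d5:-→d6:-→d7:-→d8:-→d9:-→d10:-→d11:-→d12:-→d13:-→d14:-→d15:-→d16:-→d17:-→d18:-→d19:-→d20:-→d21:-→d22:-→d23:-→d24:-→d25:-→d26:-→d27:-→d28:H5 -> H5
  lookup 173.37.122.97: bits 1010110100100101011110100110 walk d0:H4→d1:-→d2:-→d3:-→d4:-→d5:-→d6:-→d7:-→d8:-→d9:-→d10:-→d11:-→d12:-→d13:-→d14:-→d15:-→d16:-→d17:-→d18:-→d19:-→d20:-→d21:-→d22:-→d23:-→d24:-→d25:-→d26:-→d27:-→d28:H5 -> H5
  add 173.37.122.108/30 -> H0 at depth 30
  add 234.244.14.179/32 -> H5 at depth 32

== LOOKUPS ==
["H4","H5","H5","H5"]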